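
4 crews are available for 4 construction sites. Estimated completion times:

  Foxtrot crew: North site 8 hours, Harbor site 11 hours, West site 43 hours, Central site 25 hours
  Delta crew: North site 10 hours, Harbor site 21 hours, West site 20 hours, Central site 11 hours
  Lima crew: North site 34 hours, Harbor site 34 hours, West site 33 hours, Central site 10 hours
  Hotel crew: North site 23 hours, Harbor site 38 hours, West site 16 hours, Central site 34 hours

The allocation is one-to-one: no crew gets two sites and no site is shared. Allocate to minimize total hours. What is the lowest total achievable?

This is the linear assignment problem.
Optimal: Foxtrot crew→Harbor site (11 hours), Delta crew→North site (10 hours), Lima crew→Central site (10 hours), Hotel crew→West site (16 hours) — total 11+10+10+16 = 47 hours.
Swapping Hotel crew↔Foxtrot crew (Hotel crew→Harbor site 38 hours, Foxtrot crew→West site 43 hours) adds 54.
Checked against all permutations: 47 hours is optimal.

Minimum total: 47 hours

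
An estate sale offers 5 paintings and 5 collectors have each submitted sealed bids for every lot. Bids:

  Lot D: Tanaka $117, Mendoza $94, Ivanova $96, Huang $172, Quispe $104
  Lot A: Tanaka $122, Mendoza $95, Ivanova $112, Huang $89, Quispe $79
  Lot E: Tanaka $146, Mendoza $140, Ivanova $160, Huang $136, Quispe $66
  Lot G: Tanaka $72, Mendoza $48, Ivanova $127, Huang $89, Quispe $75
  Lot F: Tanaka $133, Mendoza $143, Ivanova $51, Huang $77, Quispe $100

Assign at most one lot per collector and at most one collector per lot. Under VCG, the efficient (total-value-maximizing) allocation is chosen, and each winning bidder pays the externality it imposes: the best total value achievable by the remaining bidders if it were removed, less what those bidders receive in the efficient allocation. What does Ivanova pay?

Efficient allocation: Tanaka→Lot A ($122), Mendoza→Lot F ($143), Ivanova→Lot E ($160), Huang→Lot D ($172), Quispe→Lot G ($75); total welfare W = $672.
Ivanova receives Lot E at value $160, so the others get W − 160 = $512.
Without Ivanova: best allocation of the remaining 4 bidders over all 5 lots is Tanaka→Lot E ($146), Mendoza→Lot F ($143), Huang→Lot D ($172), Quispe→Lot A ($79), total $540.
VCG payment = (others' best without Ivanova) − (others' welfare with Ivanova) = 540 − 512 = $28.

Ivanova pays $28.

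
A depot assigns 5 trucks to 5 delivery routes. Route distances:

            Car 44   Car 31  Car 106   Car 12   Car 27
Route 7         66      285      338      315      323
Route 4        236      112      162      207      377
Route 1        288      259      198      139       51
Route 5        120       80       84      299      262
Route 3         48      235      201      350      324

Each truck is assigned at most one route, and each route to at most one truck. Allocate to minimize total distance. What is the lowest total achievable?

Optimal: Car 44→Route 7 (66 km), Car 31→Route 5 (80 km), Car 106→Route 3 (201 km), Car 12→Route 4 (207 km), Car 27→Route 1 (51 km) — total 66+80+201+207+51 = 605 km.
Column-greedy (each route in turn goes to its cheapest remaining truck) gives 663 km, worse by 58.
Next-best assignment: Car 44→Route 3, Car 31→Route 4, Car 106→Route 5, Car 12→Route 7, Car 27→Route 1 = 610 km.
Every other assignment is strictly worse.

Min total: 605 km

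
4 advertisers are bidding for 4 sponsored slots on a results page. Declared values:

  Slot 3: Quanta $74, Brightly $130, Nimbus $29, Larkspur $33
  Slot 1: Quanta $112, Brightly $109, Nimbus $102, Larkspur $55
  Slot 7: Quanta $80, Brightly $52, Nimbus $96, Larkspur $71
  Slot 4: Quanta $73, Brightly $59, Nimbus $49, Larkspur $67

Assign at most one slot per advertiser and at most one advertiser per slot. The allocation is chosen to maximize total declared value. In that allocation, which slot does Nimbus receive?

Optimal: Quanta→Slot 1 ($112), Brightly→Slot 3 ($130), Nimbus→Slot 7 ($96), Larkspur→Slot 4 ($67) — total 112+130+96+67 = $405.
Next-best assignment: Quanta→Slot 7, Brightly→Slot 3, Nimbus→Slot 1, Larkspur→Slot 4 = $379.
Swapping Quanta↔Larkspur (Quanta→Slot 4 $73, Larkspur→Slot 1 $55) loses 51.
Every other assignment is strictly worse.
Nimbus's own top slot is Slot 1 ($102), but forcing Nimbus→Slot 1 and reassigning the rest optimally gives only $379 — worse by 26.

Nimbus receives Slot 7.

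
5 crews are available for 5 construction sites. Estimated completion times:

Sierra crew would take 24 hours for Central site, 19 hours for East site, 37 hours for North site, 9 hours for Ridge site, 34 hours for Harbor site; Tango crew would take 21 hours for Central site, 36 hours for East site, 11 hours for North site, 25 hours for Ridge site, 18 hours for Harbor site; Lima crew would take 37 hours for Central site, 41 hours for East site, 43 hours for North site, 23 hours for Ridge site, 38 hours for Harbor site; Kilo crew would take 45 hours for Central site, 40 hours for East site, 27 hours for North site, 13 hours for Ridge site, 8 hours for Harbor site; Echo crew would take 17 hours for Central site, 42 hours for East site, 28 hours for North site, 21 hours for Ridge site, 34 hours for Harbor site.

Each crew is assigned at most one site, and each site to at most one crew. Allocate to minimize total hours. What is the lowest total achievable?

Min total: 78 hours

This is the linear assignment problem.
Optimal: Sierra crew→East site (19 hours), Tango crew→North site (11 hours), Lima crew→Ridge site (23 hours), Kilo crew→Harbor site (8 hours), Echo crew→Central site (17 hours) — total 19+11+23+8+17 = 78 hours.
Column-greedy (each site in turn goes to its cheapest remaining crew) gives 98 hours, worse by 20.
Next-best assignment: Sierra crew→Ridge site, Tango crew→North site, Lima crew→East site, Kilo crew→Harbor site, Echo crew→Central site = 86 hours.
Every other assignment is strictly worse.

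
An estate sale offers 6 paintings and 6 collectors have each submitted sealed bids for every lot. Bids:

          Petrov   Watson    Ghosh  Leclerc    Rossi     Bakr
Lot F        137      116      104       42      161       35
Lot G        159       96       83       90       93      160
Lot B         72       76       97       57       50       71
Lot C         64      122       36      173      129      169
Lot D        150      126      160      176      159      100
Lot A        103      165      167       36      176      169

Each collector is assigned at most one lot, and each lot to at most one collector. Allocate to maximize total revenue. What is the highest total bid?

Treat this as an assignment problem: match each collector to one lot.
Optimal: Petrov→Lot G ($159), Watson→Lot A ($165), Ghosh→Lot B ($97), Leclerc→Lot D ($176), Rossi→Lot F ($161), Bakr→Lot C ($169) — total 159+165+97+176+161+169 = $927.
Row-greedy (each collector in turn takes its best remaining lot) gives $889, worse by 38.
Next-best assignment: Petrov→Lot G, Watson→Lot B, Ghosh→Lot A, Leclerc→Lot D, Rossi→Lot F, Bakr→Lot C = $908.
No other one-to-one assignment exceeds $927.

Max total: $927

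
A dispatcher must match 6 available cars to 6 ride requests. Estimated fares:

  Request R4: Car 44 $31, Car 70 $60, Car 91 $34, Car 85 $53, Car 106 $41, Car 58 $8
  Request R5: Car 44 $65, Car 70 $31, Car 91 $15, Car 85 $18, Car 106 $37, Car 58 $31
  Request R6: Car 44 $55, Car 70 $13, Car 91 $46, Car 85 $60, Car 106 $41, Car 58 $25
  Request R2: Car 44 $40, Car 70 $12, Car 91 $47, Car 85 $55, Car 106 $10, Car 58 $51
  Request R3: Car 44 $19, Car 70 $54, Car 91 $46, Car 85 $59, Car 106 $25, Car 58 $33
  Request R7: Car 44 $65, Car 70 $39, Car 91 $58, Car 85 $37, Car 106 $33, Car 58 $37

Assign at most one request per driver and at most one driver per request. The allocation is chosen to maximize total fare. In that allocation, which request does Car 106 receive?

Optimal: Car 44→Request R5 ($65), Car 70→Request R4 ($60), Car 91→Request R7 ($58), Car 85→Request R3 ($59), Car 106→Request R6 ($41), Car 58→Request R2 ($51) — total 65+60+58+59+41+51 = $334.
Column-greedy (each request in turn goes to its best remaining driver) gives $315, worse by 19.
No other one-to-one assignment exceeds $334.
Car 106's own top request is Request R4 ($41), but forcing Car 106→Request R4 and reassigning the rest optimally gives only $329 — worse by 5.

Car 106 receives Request R6.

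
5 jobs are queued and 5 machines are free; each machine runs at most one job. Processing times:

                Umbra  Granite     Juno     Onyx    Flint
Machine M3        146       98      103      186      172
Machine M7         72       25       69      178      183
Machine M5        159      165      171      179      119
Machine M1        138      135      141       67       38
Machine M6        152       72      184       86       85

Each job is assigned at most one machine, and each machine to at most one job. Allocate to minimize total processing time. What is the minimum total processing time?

Optimal: Umbra→Machine M5 (159 min), Granite→Machine M7 (25 min), Juno→Machine M3 (103 min), Onyx→Machine M6 (86 min), Flint→Machine M1 (38 min) — total 159+25+103+86+38 = 411 min.
Column-greedy (each machine in turn goes to its cheapest remaining job) gives 505 min, worse by 94.
Every other assignment is strictly worse.

Min total: 411 min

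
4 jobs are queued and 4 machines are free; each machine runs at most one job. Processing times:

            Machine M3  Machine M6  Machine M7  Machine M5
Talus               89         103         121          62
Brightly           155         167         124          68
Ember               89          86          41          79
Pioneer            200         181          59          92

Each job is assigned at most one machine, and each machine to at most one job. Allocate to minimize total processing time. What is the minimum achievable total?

Optimal: Talus→Machine M3 (89 min), Brightly→Machine M5 (68 min), Ember→Machine M6 (86 min), Pioneer→Machine M7 (59 min) — total 89+68+86+59 = 302 min.
Min-entry greedy (repeatedly take the single cheapest remaining cell) gives 439 min, worse by 137.
Next-best assignment: Talus→Machine M6, Brightly→Machine M5, Ember→Machine M3, Pioneer→Machine M7 = 319 min.
Swapping Pioneer↔Brightly (Pioneer→Machine M5 92 min, Brightly→Machine M7 124 min) adds 89.
No other one-to-one assignment undercuts 302 min.

Minimum total: 302 min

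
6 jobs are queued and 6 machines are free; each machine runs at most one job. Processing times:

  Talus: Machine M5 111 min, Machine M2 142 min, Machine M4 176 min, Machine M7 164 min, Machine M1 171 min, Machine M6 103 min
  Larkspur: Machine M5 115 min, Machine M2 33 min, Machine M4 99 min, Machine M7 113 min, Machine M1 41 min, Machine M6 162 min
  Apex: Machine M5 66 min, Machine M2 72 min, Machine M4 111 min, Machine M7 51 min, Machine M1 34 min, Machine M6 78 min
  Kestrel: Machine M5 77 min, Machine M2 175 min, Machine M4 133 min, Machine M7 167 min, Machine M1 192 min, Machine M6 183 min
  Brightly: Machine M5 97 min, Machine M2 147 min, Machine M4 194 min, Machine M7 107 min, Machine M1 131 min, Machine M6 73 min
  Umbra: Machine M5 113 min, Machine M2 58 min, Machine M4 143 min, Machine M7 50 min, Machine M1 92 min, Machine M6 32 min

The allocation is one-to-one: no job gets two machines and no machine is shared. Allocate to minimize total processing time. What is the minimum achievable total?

Optimal: Talus→Machine M5 (111 min), Larkspur→Machine M2 (33 min), Apex→Machine M1 (34 min), Kestrel→Machine M4 (133 min), Brightly→Machine M6 (73 min), Umbra→Machine M7 (50 min) — total 111+33+34+133+73+50 = 434 min.
Column-greedy (each machine in turn goes to its cheapest remaining job) gives 516 min, worse by 82.
Swapping Umbra↔Larkspur (Umbra→Machine M2 58 min, Larkspur→Machine M7 113 min) adds 88.

Min total: 434 min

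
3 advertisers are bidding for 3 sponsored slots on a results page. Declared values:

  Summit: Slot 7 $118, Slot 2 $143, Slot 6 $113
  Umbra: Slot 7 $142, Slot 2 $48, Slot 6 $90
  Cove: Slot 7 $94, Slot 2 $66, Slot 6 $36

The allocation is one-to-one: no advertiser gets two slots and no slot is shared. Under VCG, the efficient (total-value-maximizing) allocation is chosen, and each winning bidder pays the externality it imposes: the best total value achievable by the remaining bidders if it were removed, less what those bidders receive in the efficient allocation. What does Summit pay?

Efficient allocation: Summit→Slot 2 ($143), Umbra→Slot 6 ($90), Cove→Slot 7 ($94); total welfare W = $327.
Summit receives Slot 2 at value $143, so the others get W − 143 = $184.
Without Summit: best allocation of the remaining 2 bidders over all 3 slots is Umbra→Slot 7 ($142), Cove→Slot 2 ($66), total $208.
VCG payment = (others' best without Summit) − (others' welfare with Summit) = 208 − 184 = $24.

Summit pays $24.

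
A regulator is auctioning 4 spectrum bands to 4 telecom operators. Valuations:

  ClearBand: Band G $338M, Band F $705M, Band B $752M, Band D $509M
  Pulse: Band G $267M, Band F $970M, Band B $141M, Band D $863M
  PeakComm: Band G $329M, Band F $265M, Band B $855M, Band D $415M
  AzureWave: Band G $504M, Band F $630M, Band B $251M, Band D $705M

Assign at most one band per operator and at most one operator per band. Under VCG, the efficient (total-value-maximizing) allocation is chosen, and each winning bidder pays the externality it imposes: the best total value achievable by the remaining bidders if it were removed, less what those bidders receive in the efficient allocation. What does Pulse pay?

Pulse pays $201M.

Efficient allocation: ClearBand→Band F ($705M), Pulse→Band D ($863M), PeakComm→Band B ($855M), AzureWave→Band G ($504M); total welfare W = $2927M.
Pulse receives Band D at value $863M, so the others get W − 863 = $2064M.
Without Pulse: best allocation of the remaining 3 bidders over all 4 bands is ClearBand→Band F ($705M), PeakComm→Band B ($855M), AzureWave→Band D ($705M), total $2265M.
VCG payment = (others' best without Pulse) − (others' welfare with Pulse) = 2265 − 2064 = $201M.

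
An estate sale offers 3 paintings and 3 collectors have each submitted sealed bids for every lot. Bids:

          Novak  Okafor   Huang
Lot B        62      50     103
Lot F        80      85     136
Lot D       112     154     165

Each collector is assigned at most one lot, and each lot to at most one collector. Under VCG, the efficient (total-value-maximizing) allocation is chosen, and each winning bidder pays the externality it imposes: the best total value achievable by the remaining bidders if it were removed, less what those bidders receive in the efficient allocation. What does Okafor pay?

Okafor pays $50.

Efficient allocation: Novak→Lot B ($62), Okafor→Lot D ($154), Huang→Lot F ($136); total welfare W = $352.
Okafor receives Lot D at value $154, so the others get W − 154 = $198.
Without Okafor: best allocation of the remaining 2 bidders over all 3 lots is Novak→Lot D ($112), Huang→Lot F ($136), total $248.
VCG payment = (others' best without Okafor) − (others' welfare with Okafor) = 248 − 198 = $50.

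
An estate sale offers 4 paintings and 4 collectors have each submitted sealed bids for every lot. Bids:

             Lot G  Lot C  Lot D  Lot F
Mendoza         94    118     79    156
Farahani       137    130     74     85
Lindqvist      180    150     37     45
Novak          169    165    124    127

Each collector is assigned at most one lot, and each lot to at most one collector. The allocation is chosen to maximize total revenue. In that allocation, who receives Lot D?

Novak receives Lot D.

Optimal: Mendoza→Lot F ($156), Farahani→Lot C ($130), Lindqvist→Lot G ($180), Novak→Lot D ($124) — total 156+130+180+124 = $590.
Max-entry greedy (repeatedly take the single best remaining cell) gives $575, worse by 15.
Checked against all permutations: $590 is optimal.
Novak's own top lot is Lot G ($169), but forcing Novak→Lot G and reassigning the rest optimally gives only $549 — worse by 41.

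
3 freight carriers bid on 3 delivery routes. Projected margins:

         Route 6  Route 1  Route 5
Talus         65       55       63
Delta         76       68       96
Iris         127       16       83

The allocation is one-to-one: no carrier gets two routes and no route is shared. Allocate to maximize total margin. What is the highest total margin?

Max total: $278k

Optimal: Talus→Route 1 ($55k), Delta→Route 5 ($96k), Iris→Route 6 ($127k) — total 55+96+127 = $278k.
Row-greedy (each carrier in turn takes its best remaining route) gives $177k, worse by 101.
Next-best assignment: Talus→Route 5, Delta→Route 1, Iris→Route 6 = $258k.
Every other assignment is strictly worse.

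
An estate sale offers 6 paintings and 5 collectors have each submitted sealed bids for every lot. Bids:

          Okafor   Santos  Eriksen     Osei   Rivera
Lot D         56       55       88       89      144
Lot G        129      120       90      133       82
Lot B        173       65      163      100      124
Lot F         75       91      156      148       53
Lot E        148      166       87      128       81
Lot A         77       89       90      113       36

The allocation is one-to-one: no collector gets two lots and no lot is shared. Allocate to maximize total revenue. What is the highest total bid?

Maximum total: $772

Treat this as an assignment problem: match each collector to one lot.
Optimal: Okafor→Lot B ($173), Santos→Lot E ($166), Eriksen→Lot F ($156), Osei→Lot G ($133), Rivera→Lot D ($144) — total 173+166+156+133+144 = $772.
Next-best assignment: Okafor→Lot B, Santos→Lot E, Eriksen→Lot F, Osei→Lot A, Rivera→Lot D = $752.
Swapping Eriksen↔Osei (Eriksen→Lot G $90, Osei→Lot F $148) loses 51.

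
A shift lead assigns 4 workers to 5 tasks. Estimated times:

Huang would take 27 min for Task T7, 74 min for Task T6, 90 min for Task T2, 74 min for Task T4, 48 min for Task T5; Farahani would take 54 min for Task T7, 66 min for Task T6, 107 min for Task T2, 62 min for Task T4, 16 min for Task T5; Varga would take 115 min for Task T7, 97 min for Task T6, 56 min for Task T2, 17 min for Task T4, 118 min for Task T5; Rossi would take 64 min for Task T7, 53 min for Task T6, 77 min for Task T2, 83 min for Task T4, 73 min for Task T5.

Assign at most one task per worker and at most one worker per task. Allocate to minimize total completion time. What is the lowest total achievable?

Optimal: Huang→Task T7 (27 min), Farahani→Task T5 (16 min), Varga→Task T4 (17 min), Rossi→Task T6 (53 min) — total 27+16+17+53 = 113 min.
Swapping Farahani↔Varga (Farahani→Task T4 62 min, Varga→Task T5 118 min) adds 147.

Minimum total: 113 min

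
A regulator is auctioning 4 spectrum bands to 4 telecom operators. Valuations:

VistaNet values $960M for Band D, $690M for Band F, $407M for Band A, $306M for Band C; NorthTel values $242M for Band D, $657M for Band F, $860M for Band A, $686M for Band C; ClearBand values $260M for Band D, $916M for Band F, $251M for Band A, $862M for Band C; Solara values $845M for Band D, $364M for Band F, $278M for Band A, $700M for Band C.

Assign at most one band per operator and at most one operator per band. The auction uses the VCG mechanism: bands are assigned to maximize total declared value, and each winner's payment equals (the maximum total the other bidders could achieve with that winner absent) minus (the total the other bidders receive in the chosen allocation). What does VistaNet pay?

VistaNet pays $145M.

Efficient allocation: VistaNet→Band D ($960M), NorthTel→Band A ($860M), ClearBand→Band F ($916M), Solara→Band C ($700M); total welfare W = $3436M.
VistaNet receives Band D at value $960M, so the others get W − 960 = $2476M.
Without VistaNet: best allocation of the remaining 3 bidders over all 4 bands is NorthTel→Band A ($860M), ClearBand→Band F ($916M), Solara→Band D ($845M), total $2621M.
VCG payment = (others' best without VistaNet) − (others' welfare with VistaNet) = 2621 − 2476 = $145M.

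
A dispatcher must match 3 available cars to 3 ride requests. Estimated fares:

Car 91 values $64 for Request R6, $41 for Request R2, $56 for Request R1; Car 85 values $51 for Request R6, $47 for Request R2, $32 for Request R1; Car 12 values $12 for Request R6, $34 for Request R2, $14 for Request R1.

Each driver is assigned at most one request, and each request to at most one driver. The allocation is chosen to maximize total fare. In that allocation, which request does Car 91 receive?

Car 91 receives Request R1.

Optimal: Car 91→Request R1 ($56), Car 85→Request R6 ($51), Car 12→Request R2 ($34) — total 56+51+34 = $141.
Column-greedy (each request in turn goes to its best remaining driver) gives $125, worse by 16.
Car 91's own top request is Request R6 ($64), but forcing Car 91→Request R6 and reassigning the rest optimally gives only $130 — worse by 11.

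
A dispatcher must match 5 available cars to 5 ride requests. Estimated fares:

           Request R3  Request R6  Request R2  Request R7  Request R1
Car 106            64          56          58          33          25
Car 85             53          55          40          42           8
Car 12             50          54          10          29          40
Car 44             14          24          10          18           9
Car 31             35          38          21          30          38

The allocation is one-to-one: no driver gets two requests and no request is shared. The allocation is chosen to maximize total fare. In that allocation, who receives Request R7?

Car 44 receives Request R7.

Optimal: Car 106→Request R2 ($58), Car 85→Request R3 ($53), Car 12→Request R6 ($54), Car 44→Request R7 ($18), Car 31→Request R1 ($38) — total 58+53+54+18+38 = $221.
Row-greedy (each driver in turn takes its best remaining request) gives $198, worse by 23.
Car 44's own top request is Request R6 ($24), but forcing Car 44→Request R6 and reassigning the rest optimally gives only $212 — worse by 9.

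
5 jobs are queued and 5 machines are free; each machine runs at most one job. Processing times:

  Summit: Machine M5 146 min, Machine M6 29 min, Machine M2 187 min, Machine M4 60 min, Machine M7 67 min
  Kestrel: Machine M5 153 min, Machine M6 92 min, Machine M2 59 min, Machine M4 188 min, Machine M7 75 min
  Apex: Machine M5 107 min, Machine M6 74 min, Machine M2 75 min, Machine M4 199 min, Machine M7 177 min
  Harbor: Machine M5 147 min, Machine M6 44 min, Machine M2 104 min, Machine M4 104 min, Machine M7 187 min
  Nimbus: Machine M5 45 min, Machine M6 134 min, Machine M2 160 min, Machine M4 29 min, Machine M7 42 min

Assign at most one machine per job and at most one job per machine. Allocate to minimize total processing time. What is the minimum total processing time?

Minimum total: 299 min

Optimal: Summit→Machine M4 (60 min), Kestrel→Machine M7 (75 min), Apex→Machine M2 (75 min), Harbor→Machine M6 (44 min), Nimbus→Machine M5 (45 min) — total 60+75+75+44+45 = 299 min.
Column-greedy (each machine in turn goes to its cheapest remaining job) gives 414 min, worse by 115.
Swapping Apex↔Kestrel (Apex→Machine M7 177 min, Kestrel→Machine M2 59 min) adds 86.
Checked against all permutations: 299 min is optimal.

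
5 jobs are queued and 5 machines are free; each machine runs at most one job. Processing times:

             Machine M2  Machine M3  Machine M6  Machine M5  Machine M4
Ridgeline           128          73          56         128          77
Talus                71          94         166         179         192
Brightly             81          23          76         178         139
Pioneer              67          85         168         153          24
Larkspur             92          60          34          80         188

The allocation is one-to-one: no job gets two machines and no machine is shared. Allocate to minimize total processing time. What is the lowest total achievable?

This is the linear assignment problem.
Optimal: Ridgeline→Machine M6 (56 min), Talus→Machine M2 (71 min), Brightly→Machine M3 (23 min), Pioneer→Machine M4 (24 min), Larkspur→Machine M5 (80 min) — total 56+71+23+24+80 = 254 min.
Column-greedy (each machine in turn goes to its cheapest remaining job) gives 444 min, worse by 190.
Checked against all permutations: 254 min is optimal.

Min total: 254 min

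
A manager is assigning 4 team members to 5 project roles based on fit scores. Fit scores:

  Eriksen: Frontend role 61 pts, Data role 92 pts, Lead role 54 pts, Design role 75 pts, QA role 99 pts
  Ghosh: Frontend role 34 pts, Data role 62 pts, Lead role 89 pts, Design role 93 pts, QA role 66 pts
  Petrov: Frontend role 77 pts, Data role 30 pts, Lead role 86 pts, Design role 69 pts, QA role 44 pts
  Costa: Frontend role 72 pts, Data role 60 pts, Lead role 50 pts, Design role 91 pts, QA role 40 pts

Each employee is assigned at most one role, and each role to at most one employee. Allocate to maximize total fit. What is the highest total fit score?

Max total: 356 pts

Optimal: Eriksen→QA role (99 pts), Ghosh→Lead role (89 pts), Petrov→Frontend role (77 pts), Costa→Design role (91 pts) — total 99+89+77+91 = 356 pts.
Max-entry greedy (repeatedly take the single best remaining cell) gives 350 pts, worse by 6.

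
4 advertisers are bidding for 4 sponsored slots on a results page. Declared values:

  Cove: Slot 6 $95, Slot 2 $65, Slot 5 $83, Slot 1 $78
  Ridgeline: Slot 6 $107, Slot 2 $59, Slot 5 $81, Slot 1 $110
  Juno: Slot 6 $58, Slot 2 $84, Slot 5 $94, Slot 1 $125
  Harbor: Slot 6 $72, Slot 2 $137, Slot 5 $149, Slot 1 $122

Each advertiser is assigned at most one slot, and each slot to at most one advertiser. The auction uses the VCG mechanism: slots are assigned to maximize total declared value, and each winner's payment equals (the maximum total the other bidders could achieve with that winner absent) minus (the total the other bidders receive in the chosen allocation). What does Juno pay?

Juno pays $27.

Efficient allocation: Cove→Slot 5 ($83), Ridgeline→Slot 6 ($107), Juno→Slot 1 ($125), Harbor→Slot 2 ($137); total welfare W = $452.
Juno receives Slot 1 at value $125, so the others get W − 125 = $327.
Without Juno: best allocation of the remaining 3 bidders over all 4 slots is Cove→Slot 6 ($95), Ridgeline→Slot 1 ($110), Harbor→Slot 5 ($149), total $354.
VCG payment = (others' best without Juno) − (others' welfare with Juno) = 354 − 327 = $27.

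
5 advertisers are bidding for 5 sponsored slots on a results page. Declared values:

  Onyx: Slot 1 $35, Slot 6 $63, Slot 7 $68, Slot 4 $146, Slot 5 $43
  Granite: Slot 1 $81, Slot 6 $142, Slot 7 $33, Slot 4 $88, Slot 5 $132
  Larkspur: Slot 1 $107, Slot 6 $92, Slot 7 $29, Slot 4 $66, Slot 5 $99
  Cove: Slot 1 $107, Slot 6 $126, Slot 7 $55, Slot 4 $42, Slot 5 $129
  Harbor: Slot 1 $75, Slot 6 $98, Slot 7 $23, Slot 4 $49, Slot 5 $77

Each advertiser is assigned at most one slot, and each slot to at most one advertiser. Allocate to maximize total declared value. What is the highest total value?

This is a one-to-one assignment (maximum-weight bipartite matching).
Optimal: Onyx→Slot 4 ($146), Granite→Slot 6 ($142), Larkspur→Slot 1 ($107), Cove→Slot 5 ($129), Harbor→Slot 7 ($23) — total 146+142+107+129+23 = $547.
Column-greedy (each slot in turn goes to its best remaining advertiser) gives $495, worse by 52.

Max total: $547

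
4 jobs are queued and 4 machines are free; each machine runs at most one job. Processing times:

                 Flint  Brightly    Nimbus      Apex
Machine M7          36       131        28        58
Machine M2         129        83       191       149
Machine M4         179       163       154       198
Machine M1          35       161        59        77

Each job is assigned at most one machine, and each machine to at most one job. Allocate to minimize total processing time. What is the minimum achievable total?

This is a one-to-one assignment (minimum-cost bipartite matching).
Optimal: Flint→Machine M1 (35 min), Brightly→Machine M2 (83 min), Nimbus→Machine M4 (154 min), Apex→Machine M7 (58 min) — total 35+83+154+58 = 330 min.
Row-greedy (each job in turn takes its cheapest remaining machine) gives 344 min, worse by 14.
Swapping Nimbus↔Apex (Nimbus→Machine M7 28 min, Apex→Machine M4 198 min) adds 14.
Checked against all permutations: 330 min is optimal.

Min total: 330 min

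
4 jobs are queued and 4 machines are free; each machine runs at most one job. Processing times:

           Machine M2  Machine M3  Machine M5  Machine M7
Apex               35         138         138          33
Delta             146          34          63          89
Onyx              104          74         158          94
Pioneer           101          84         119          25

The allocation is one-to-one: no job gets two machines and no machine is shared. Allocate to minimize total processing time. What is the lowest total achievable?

Treat this as an assignment problem: match each job to one machine.
Optimal: Apex→Machine M2 (35 min), Delta→Machine M5 (63 min), Onyx→Machine M3 (74 min), Pioneer→Machine M7 (25 min) — total 35+63+74+25 = 197 min.
Min-entry greedy (repeatedly take the single cheapest remaining cell) gives 252 min, worse by 55.
Next-best assignment: Apex→Machine M2, Delta→Machine M3, Onyx→Machine M5, Pioneer→Machine M7 = 252 min.
Swapping Apex↔Onyx (Apex→Machine M3 138 min, Onyx→Machine M2 104 min) adds 133.
Checked against all permutations: 197 min is optimal.

Min total: 197 min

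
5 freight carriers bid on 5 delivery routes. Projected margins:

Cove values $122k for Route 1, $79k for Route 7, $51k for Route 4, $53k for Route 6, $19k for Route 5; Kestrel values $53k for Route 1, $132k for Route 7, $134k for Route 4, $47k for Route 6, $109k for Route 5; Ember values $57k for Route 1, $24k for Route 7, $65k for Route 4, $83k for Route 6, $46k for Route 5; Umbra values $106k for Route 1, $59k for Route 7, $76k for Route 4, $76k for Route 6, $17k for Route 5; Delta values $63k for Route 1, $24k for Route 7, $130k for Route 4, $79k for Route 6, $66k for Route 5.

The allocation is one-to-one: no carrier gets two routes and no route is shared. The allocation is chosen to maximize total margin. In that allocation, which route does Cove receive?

Cove receives Route 7.

Optimal: Cove→Route 7 ($79k), Kestrel→Route 5 ($109k), Ember→Route 6 ($83k), Umbra→Route 1 ($106k), Delta→Route 4 ($130k) — total 79+109+83+106+130 = $507k.
Max-entry greedy (repeatedly take the single best remaining cell) gives $464k, worse by 43.
Checked against all permutations: $507k is optimal.
Cove's own top route is Route 1 ($122k), but forcing Cove→Route 1 and reassigning the rest optimally gives only $506k — worse by 1.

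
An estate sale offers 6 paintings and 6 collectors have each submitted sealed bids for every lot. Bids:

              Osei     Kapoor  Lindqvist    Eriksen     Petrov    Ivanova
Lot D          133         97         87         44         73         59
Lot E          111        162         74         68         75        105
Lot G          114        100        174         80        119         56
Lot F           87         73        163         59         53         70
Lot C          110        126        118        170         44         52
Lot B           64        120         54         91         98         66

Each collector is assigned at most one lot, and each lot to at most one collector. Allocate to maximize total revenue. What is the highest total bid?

Max total: $813

Optimal: Osei→Lot D ($133), Kapoor→Lot E ($162), Lindqvist→Lot F ($163), Eriksen→Lot C ($170), Petrov→Lot G ($119), Ivanova→Lot B ($66) — total 133+162+163+170+119+66 = $813.
Max-entry greedy (repeatedly take the single best remaining cell) gives $807, worse by 6.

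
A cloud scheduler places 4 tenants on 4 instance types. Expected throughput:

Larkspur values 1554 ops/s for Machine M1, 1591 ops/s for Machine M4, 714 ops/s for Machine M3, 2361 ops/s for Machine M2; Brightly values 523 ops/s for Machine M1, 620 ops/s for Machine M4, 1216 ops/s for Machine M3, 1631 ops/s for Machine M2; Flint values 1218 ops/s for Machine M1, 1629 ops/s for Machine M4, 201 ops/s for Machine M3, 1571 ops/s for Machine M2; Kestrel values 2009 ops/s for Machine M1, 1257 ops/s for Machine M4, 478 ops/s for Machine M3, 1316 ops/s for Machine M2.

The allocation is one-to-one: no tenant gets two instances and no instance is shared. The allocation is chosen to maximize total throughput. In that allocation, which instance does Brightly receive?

This is the linear assignment problem.
Optimal: Larkspur→Machine M2 (2361 ops/s), Brightly→Machine M3 (1216 ops/s), Flint→Machine M4 (1629 ops/s), Kestrel→Machine M1 (2009 ops/s) — total 2361+1216+1629+2009 = 7215 ops/s.
Next-best assignment: Larkspur→Machine M4, Brightly→Machine M3, Flint→Machine M2, Kestrel→Machine M1 = 6387 ops/s.
Swapping Larkspur↔Brightly (Larkspur→Machine M3 714 ops/s, Brightly→Machine M2 1631 ops/s) loses 1232.
Brightly's own top instance is Machine M2 (1631 ops/s), but forcing Brightly→Machine M2 and reassigning the rest optimally gives only 5983 ops/s — worse by 1232.

Brightly receives Machine M3.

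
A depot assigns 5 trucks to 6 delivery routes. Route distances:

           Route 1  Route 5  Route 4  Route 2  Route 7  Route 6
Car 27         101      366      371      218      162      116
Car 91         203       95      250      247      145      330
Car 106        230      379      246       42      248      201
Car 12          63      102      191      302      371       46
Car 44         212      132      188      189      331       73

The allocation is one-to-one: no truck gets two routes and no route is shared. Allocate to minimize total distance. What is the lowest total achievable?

Optimal: Car 27→Route 7 (162 km), Car 91→Route 5 (95 km), Car 106→Route 2 (42 km), Car 12→Route 1 (63 km), Car 44→Route 6 (73 km) — total 162+95+42+63+73 = 435 km.
Column-greedy (each route in turn goes to its cheapest remaining truck) gives 550 km, worse by 115.
Swapping Car 44↔Car 91 (Car 44→Route 5 132 km, Car 91→Route 6 330 km) adds 294.
No other one-to-one assignment undercuts 435 km.

Min total: 435 km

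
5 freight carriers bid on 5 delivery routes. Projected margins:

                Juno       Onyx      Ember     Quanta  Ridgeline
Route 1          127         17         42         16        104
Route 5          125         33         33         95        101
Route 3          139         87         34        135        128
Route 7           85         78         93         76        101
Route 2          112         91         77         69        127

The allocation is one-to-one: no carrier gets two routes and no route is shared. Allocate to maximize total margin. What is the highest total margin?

Optimal: Juno→Route 5 ($125k), Onyx→Route 2 ($91k), Ember→Route 7 ($93k), Quanta→Route 3 ($135k), Ridgeline→Route 1 ($104k) — total 125+91+93+135+104 = $548k.
Column-greedy (each route in turn goes to its best remaining carrier) gives $547k, worse by 1.

Maximum total: $548k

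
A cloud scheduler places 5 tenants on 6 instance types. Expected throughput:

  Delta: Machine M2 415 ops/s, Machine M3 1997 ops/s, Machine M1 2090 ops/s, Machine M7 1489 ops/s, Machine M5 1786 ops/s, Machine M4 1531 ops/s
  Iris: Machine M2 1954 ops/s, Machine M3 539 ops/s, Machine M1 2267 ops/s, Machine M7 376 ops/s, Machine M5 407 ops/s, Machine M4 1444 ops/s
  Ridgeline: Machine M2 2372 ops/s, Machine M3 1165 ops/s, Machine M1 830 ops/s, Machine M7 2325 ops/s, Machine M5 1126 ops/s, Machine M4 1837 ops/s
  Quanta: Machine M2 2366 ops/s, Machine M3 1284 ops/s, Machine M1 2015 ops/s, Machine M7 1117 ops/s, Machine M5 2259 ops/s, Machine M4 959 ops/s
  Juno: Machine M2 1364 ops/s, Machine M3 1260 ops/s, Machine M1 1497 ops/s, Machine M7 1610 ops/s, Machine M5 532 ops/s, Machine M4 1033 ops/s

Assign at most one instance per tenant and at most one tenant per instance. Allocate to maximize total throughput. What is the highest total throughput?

Max total: 10505 ops/s

Optimal: Delta→Machine M3 (1997 ops/s), Iris→Machine M1 (2267 ops/s), Ridgeline→Machine M2 (2372 ops/s), Quanta→Machine M5 (2259 ops/s), Juno→Machine M7 (1610 ops/s) — total 1997+2267+2372+2259+1610 = 10505 ops/s.
Next-best assignment: Delta→Machine M3, Iris→Machine M1, Ridgeline→Machine M7, Quanta→Machine M5, Juno→Machine M2 = 10212 ops/s.
Swapping Delta↔Quanta (Delta→Machine M5 1786 ops/s, Quanta→Machine M3 1284 ops/s) loses 1186.
Checked against all permutations: 10505 ops/s is optimal.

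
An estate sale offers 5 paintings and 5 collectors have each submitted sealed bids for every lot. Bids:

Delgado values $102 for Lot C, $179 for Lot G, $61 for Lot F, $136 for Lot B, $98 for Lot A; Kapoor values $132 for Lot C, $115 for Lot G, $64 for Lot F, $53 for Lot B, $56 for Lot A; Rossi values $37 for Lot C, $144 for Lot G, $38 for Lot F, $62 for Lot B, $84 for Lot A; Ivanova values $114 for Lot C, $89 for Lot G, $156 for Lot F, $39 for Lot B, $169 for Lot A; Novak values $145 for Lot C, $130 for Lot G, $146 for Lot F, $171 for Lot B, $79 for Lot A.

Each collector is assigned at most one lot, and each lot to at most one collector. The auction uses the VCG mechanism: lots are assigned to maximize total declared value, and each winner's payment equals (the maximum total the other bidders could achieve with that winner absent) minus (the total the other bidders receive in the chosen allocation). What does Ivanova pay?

Efficient allocation: Delgado→Lot B ($136), Kapoor→Lot C ($132), Rossi→Lot G ($144), Ivanova→Lot A ($169), Novak→Lot F ($146); total welfare W = $727.
Ivanova receives Lot A at value $169, so the others get W − 169 = $558.
Without Ivanova: best allocation of the remaining 4 bidders over all 5 lots is Delgado→Lot G ($179), Kapoor→Lot C ($132), Rossi→Lot A ($84), Novak→Lot B ($171), total $566.
VCG payment = (others' best without Ivanova) − (others' welfare with Ivanova) = 566 − 558 = $8.

Ivanova pays $8.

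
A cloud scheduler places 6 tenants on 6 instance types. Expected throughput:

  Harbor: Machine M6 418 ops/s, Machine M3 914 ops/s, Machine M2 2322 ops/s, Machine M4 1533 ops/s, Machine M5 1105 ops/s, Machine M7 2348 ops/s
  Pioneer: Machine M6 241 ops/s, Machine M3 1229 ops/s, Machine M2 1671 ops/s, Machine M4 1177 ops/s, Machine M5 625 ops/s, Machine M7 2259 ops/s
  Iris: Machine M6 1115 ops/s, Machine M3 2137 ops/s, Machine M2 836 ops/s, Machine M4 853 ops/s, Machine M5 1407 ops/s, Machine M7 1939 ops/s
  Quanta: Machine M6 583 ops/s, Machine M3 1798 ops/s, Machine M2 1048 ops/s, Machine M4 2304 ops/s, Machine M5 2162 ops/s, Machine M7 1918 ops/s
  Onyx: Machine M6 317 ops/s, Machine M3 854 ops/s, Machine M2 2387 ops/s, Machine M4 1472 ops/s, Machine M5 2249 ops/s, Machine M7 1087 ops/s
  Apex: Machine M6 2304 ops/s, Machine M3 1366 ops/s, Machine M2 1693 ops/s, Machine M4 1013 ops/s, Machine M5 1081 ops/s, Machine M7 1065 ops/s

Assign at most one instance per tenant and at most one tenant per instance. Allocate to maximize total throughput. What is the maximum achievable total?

Maximum total: 13575 ops/s

Optimal: Harbor→Machine M2 (2322 ops/s), Pioneer→Machine M7 (2259 ops/s), Iris→Machine M3 (2137 ops/s), Quanta→Machine M4 (2304 ops/s), Onyx→Machine M5 (2249 ops/s), Apex→Machine M6 (2304 ops/s) — total 2322+2259+2137+2304+2249+2304 = 13575 ops/s.
Row-greedy (each tenant in turn takes its best remaining instance) gives 13013 ops/s, worse by 562.
Next-best assignment: Harbor→Machine M7, Pioneer→Machine M2, Iris→Machine M3, Quanta→Machine M4, Onyx→Machine M5, Apex→Machine M6 = 13013 ops/s.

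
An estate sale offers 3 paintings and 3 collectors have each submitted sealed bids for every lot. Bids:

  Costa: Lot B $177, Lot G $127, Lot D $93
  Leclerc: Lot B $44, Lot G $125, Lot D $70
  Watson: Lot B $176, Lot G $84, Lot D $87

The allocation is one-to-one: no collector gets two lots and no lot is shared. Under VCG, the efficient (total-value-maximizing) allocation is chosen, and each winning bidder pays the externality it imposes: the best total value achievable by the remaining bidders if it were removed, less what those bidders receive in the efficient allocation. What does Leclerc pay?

Efficient allocation: Costa→Lot D ($93), Leclerc→Lot G ($125), Watson→Lot B ($176); total welfare W = $394.
Leclerc receives Lot G at value $125, so the others get W − 125 = $269.
Without Leclerc: best allocation of the remaining 2 bidders over all 3 lots is Costa→Lot G ($127), Watson→Lot B ($176), total $303.
VCG payment = (others' best without Leclerc) − (others' welfare with Leclerc) = 303 − 269 = $34.

Leclerc pays $34.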